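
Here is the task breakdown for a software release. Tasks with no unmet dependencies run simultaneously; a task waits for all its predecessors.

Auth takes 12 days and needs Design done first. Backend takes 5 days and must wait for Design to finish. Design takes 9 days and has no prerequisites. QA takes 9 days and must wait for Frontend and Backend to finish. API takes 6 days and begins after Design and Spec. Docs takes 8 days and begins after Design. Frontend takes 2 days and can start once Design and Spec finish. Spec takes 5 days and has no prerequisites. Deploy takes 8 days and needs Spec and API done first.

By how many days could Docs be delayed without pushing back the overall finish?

Design→Backend→QA = 9+5+9 = 23 sets the makespan at 23 days.
Docs finishes as early as 17 and must finish by 23.
Float = 23 − 17 = 6.

6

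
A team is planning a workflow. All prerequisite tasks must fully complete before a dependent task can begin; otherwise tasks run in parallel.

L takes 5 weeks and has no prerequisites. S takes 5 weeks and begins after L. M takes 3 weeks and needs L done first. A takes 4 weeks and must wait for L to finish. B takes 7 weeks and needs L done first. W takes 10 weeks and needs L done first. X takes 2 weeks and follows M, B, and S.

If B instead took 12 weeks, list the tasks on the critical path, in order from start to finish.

L, B, X

The binding path is L→W = 5+10 = 15; finish at 15 weeks.
B is off the critical path — its longest chain is 14 weeks, giving 1 of slack.
New critical path: L→B→X = 5+12+2 = 19 ⇒ 19 weeks.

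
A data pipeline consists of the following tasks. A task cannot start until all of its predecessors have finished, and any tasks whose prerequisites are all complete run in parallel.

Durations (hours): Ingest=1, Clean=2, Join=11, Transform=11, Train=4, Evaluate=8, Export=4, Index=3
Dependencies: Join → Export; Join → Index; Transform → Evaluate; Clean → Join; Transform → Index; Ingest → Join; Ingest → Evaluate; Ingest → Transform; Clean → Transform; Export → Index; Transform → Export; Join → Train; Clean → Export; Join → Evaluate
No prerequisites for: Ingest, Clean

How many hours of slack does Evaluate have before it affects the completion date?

0

Clean→Join→Evaluate = 2+11+8 = 21 sets the makespan at 21 hours.
The longest chain containing Evaluate totals 21 hours.
Float = 21 − 21 = 0.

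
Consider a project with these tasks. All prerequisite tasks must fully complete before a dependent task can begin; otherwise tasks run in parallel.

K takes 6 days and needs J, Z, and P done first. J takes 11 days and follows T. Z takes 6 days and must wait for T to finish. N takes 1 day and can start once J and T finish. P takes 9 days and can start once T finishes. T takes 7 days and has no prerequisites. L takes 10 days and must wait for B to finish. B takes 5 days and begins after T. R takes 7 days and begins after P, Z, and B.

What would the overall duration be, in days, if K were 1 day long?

23

As given, the longest chain is T→J→K = 7+11+6 = 24, so the finish is 24 days.
K lies on that path, so at 1 day the path becomes 19 days.
Now T→P→R = 7+9+7 = 23 is longest, so the finish becomes 23 days.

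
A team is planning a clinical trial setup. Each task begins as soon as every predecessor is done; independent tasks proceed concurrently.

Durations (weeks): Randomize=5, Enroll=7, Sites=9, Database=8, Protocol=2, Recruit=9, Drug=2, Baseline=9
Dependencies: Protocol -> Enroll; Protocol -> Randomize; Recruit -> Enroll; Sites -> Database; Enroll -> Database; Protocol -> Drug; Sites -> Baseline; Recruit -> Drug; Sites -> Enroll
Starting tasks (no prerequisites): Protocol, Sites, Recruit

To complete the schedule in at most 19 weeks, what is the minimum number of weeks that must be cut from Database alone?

Current finish: 24 weeks; target: 19.
Database is on every critical path, so each week cut from Database cuts the finish by one (this holds down to a finish of 18).
Need 24 − 19 = 5 weeks off Database → Database becomes 3 weeks, finish becomes 19.

5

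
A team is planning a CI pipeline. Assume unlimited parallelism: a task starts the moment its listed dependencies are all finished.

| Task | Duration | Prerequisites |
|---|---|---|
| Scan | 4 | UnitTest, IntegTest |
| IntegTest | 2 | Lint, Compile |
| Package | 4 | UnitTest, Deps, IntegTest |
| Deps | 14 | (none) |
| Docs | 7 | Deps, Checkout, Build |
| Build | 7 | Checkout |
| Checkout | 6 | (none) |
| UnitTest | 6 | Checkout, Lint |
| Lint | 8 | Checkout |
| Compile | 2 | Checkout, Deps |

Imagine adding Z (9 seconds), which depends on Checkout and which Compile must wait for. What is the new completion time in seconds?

24

Originally the job takes 24 seconds.
With Z inserted, Compile now waits for max(Checkout, Deps, Z).
New critical path: Checkout→Lint→UnitTest→Package = 6+8+6+4 = 24 ⇒ 24 seconds.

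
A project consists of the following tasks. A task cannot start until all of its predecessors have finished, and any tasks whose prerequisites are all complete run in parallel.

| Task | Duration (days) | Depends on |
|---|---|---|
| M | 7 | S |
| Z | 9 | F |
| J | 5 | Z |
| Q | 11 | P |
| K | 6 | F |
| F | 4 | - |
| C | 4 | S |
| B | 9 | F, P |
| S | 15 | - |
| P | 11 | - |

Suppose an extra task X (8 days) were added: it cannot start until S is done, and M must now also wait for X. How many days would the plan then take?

30

Originally the plan takes 22 days.
With X inserted, M now waits for max(S, X).
New critical path: S→X→M = 15+8+7 = 30 ⇒ 30 days.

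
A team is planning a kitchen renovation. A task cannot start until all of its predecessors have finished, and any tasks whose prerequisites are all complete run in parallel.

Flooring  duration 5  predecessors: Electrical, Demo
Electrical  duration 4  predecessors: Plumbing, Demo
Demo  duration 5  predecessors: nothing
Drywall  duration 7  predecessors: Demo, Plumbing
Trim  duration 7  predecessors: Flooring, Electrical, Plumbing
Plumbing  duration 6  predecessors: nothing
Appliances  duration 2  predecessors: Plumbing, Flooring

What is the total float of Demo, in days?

1

Critical path: Plumbing→Electrical→Flooring→Trim = 6+4+5+7 = 22, so the finish is 22 days.
Longest path through Demo: 21 days (earliest finish 5, latest finish 6).
Slack of Demo = 1 − 0 = 1 day.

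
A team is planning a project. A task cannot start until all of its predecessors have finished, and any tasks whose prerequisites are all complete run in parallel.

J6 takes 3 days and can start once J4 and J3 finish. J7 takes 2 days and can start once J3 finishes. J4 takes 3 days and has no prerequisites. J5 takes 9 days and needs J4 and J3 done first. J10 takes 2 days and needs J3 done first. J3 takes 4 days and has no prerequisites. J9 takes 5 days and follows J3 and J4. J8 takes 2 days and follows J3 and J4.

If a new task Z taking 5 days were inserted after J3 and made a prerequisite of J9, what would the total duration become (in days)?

14

Originally the schedule takes 13 days.
With Z inserted, J9 now waits for max(J3, J4, Z).
New critical path: J3→Z→J9 = 4+5+5 = 14 ⇒ 14 days.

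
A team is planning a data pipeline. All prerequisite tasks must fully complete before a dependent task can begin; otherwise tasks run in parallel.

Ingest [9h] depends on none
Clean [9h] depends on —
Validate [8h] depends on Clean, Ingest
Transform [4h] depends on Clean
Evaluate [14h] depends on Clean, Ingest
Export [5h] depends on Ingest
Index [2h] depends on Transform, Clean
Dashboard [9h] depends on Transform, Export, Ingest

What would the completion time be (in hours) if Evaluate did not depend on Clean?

With the dependency in place, Ingest→Evaluate = 9+14 = 23 sets the finish at 23 hours.
Dropping Clean→Evaluate doesn't change Evaluate's earliest start (9); another predecessor still binds.
After: Ingest→Evaluate = 9+14 = 23 → 23 hours.

23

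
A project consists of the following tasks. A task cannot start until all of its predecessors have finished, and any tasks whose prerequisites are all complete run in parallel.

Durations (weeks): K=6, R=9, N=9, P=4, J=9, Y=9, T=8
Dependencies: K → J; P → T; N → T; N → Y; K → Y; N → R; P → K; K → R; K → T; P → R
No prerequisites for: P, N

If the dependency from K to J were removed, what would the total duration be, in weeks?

19

Before: longest chain P→K→J = 4+6+9 = 19, finish 19.
Without K→J, J's earliest start moves from 10 to 0.
New critical path: P→K→R = 4+6+9 = 19 ⇒ 19 weeks.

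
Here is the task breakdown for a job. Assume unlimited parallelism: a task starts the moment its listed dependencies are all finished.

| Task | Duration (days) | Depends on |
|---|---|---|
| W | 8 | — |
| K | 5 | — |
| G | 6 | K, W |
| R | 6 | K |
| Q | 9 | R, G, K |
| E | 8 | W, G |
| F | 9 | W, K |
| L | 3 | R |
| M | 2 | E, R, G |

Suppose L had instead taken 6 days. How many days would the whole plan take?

24

Baseline: W→G→E→M = 8+6+8+2 = 24 → 24 days.
L has 10 days of float (longest path through it is 14).
That remains the longest chain; total 24 days.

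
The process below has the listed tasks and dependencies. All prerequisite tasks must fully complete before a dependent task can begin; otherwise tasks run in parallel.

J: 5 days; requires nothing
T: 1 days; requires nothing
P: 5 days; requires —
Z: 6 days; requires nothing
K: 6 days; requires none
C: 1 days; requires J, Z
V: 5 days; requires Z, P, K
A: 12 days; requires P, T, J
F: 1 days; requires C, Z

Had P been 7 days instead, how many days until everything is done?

As given, the longest chain is P→A = 5+12 = 17, so the finish is 17 days.
P lies on that path, so at 7 days the path becomes 19 days.
The critical path is still P→A; finish is now 19 days.

19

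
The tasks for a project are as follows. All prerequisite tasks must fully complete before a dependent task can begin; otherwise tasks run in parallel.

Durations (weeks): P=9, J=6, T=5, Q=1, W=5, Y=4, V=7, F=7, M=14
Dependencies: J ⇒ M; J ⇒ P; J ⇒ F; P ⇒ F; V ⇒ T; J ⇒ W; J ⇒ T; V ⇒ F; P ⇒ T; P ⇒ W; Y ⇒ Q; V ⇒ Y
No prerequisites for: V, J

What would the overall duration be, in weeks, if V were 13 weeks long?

Baseline: J→P→F = 6+9+7 = 22 → 22 weeks.
V is off the critical path — its longest chain is 14 weeks, giving 8 of slack.
No other chain overtakes it, so the finish is 22 weeks.

22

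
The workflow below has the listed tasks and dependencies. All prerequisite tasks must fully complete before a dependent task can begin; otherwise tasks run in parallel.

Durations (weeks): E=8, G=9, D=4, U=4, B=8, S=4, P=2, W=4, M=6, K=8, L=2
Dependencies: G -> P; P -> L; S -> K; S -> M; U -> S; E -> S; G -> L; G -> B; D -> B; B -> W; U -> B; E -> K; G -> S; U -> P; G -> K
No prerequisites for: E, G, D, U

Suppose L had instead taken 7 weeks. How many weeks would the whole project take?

21

The binding path is G→B→W = 9+8+4 = 21; finish at 21 weeks.
L is off the critical path — its longest chain is 13 weeks, giving 8 of slack.
No other chain overtakes it, so the finish is 21 weeks.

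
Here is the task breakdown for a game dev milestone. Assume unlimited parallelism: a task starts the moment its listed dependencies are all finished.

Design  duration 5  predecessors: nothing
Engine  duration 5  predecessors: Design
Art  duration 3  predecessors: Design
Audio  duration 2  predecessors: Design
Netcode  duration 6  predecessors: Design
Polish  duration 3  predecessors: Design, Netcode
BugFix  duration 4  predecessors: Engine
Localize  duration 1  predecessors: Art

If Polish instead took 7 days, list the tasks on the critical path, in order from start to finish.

Design, Netcode, Polish

Critical path before the change: Design→Netcode→Polish = 5+6+3 = 14 giving 14 days.
Since Polish is critical, the +4 change carries straight to that chain (now 18 days).
No other chain overtakes it, so the finish is 18 days.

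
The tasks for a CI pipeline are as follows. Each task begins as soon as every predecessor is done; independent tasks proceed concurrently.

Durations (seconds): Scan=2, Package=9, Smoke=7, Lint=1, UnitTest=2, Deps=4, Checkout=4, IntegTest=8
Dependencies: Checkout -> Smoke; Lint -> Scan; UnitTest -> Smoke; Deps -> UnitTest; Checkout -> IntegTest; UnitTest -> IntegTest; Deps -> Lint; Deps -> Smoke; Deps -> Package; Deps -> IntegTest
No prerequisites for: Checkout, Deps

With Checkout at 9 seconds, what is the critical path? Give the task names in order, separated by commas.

Actual critical path: Deps→UnitTest→IntegTest = 4+2+8 = 14 ⇒ 14 seconds.
Checkout is off the critical path — its longest chain is 12 seconds, giving 2 of slack.
The binding chain switches to Checkout→IntegTest = 9+8 = 17; finish 17 seconds.

Checkout, IntegTest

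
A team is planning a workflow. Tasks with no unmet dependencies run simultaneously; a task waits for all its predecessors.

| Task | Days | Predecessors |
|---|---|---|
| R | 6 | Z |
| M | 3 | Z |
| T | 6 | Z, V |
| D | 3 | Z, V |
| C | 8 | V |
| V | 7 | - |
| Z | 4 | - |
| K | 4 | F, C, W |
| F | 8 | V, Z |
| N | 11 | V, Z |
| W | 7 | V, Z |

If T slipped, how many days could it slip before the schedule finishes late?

6

V→C→K = 7+8+4 = 19 sets the makespan at 19 days.
Longest path through T: 13 days (earliest finish 13, latest finish 19).
So T can slip 19 − 13 = 6 days.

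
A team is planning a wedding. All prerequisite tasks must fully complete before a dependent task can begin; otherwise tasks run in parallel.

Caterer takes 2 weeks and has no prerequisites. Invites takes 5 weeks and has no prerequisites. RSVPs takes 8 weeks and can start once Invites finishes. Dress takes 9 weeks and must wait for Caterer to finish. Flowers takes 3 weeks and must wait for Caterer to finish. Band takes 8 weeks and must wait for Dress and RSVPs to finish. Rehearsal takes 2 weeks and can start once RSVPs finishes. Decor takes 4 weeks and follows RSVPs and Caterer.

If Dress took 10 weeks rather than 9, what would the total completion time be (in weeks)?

Baseline: Invites→RSVPs→Band = 5+8+8 = 21 → 21 weeks.
Dress has 2 weeks of float (longest path through it is 19).
That remains the longest chain; total 21 weeks.

21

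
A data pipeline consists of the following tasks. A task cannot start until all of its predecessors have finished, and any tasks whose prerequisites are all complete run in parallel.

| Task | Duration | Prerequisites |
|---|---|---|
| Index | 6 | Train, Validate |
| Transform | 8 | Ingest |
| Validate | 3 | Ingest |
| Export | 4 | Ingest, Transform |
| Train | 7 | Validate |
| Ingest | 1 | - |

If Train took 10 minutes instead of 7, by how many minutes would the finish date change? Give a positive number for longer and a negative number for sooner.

3

Baseline: Ingest→Validate→Train→Index = 1+3+7+6 = 17 → 17 minutes.
Train lies on that path, so at 10 minutes the path becomes 20 minutes.
No other chain overtakes it, so the finish is 20 minutes.
Change in finish: 20 − 17 = +3 minutes.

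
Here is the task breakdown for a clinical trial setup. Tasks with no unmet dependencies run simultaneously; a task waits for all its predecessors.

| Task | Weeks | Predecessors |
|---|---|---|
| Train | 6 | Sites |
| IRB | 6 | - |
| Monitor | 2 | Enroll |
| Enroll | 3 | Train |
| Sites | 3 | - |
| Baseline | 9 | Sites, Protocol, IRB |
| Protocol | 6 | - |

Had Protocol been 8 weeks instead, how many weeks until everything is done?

17

As given, the longest chain is Protocol→Baseline = 6+9 = 15, so the finish is 15 weeks.
Protocol lies on that path, so at 8 weeks the path becomes 17 weeks.
That remains the longest chain; total 17 weeks.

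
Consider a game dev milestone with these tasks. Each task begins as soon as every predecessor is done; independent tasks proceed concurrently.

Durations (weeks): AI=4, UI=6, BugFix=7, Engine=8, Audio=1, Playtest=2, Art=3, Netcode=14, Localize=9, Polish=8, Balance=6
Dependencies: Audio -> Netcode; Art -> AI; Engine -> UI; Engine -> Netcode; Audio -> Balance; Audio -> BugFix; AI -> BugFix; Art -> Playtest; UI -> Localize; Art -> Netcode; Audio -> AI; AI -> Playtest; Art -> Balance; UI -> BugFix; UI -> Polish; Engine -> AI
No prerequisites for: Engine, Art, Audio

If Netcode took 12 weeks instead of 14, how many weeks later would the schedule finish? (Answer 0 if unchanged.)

Critical path before the change: Engine→UI→Localize = 8+6+9 = 23 giving 23 weeks.
Netcode is off the critical path — its longest chain is 22 weeks, giving 1 of slack.
That remains the longest chain; total 23 weeks.
Change in finish: 23 − 23 = +0 weeks.

0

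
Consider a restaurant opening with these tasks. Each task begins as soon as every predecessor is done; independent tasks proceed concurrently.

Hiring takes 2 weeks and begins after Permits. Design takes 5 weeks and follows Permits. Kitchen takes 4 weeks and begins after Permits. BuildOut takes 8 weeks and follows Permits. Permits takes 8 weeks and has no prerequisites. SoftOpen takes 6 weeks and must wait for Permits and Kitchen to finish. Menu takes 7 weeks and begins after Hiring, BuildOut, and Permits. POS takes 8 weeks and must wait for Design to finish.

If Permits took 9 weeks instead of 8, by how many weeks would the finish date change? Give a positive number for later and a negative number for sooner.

The binding path is Permits→BuildOut→Menu = 8+8+7 = 23; finish at 23 weeks.
Since Permits is critical, the +1 change carries straight to that chain (now 24 weeks).
No other chain overtakes it, so the finish is 24 weeks.
Change in finish: 24 − 23 = +1 weeks.

1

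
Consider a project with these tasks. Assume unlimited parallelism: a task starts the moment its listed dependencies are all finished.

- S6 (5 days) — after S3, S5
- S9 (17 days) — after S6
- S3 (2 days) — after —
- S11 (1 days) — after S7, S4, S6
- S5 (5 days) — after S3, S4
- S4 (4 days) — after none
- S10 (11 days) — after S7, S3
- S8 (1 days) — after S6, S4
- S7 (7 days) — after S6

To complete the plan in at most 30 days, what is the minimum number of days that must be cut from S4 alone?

2

Current finish: 32 days; target: 30.
S4 is on every critical path, so each day cut from S4 cuts the finish by one (this holds down to a finish of 30).
Need 32 − 30 = 2 days off S4 → S4 becomes 2 days, finish becomes 30.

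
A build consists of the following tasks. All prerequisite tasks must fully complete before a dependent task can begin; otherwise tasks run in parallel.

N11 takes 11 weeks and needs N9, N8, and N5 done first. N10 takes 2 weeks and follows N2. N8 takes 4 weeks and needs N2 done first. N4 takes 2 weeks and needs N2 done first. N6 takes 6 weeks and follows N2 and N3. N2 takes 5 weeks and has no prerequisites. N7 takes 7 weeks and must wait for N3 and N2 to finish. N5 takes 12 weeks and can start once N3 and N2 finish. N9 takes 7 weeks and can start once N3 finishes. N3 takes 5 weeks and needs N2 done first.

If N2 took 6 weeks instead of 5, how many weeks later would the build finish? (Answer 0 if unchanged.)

1

Baseline: N2→N3→N5→N11 = 5+5+12+11 = 33 → 33 weeks.
N2 lies on that path, so at 6 weeks the path becomes 34 weeks.
That remains the longest chain; total 34 weeks.
Change in finish: 34 − 33 = +1 weeks.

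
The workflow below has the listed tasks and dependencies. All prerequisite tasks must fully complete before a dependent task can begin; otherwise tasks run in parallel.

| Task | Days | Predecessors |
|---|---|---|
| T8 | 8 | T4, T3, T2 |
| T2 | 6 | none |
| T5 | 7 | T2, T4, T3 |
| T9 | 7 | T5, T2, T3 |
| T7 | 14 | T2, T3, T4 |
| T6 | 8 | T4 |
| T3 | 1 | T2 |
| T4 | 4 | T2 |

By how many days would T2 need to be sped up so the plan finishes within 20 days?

4

Current finish: 24 days; target: 20.
T2 is on every critical path, so each day cut from T2 cuts the finish by one (this holds down to a finish of 19).
Need 24 − 20 = 4 days off T2 → T2 becomes 2 days, finish becomes 20.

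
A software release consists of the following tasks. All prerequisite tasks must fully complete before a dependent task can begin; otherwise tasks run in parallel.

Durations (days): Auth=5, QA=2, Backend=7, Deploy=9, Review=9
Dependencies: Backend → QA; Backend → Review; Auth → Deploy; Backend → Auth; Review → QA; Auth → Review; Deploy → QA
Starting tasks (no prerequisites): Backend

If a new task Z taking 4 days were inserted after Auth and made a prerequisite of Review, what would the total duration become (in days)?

27

Originally the job takes 23 days.
With Z inserted, Review now waits for max(Auth, Backend, Z).
New critical path: Backend→Auth→Z→Review→QA = 7+5+4+9+2 = 27 ⇒ 27 days.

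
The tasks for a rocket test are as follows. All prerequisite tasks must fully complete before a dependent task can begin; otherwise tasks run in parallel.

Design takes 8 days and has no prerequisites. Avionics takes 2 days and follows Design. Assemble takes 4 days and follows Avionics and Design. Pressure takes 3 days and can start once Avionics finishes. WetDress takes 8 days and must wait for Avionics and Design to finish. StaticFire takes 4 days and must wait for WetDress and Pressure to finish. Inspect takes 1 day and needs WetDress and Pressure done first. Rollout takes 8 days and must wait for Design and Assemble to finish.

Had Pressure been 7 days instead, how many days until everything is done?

22

Actual critical path: Design→Avionics→Assemble→Rollout = 8+2+4+8 = 22 ⇒ 22 days.
The longest path through Pressure is only 17 days, so Pressure has float 5.
No other chain overtakes it, so the finish is 22 days.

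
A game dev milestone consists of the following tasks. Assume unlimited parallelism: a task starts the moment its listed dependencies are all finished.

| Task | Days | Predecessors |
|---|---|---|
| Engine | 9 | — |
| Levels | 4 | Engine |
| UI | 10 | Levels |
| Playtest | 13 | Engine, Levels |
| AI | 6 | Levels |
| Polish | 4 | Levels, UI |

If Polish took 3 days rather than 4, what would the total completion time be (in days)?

Actual critical path: Engine→Levels→UI→Polish = 9+4+10+4 = 27 ⇒ 27 days.
Since Polish is critical, the -1 change carries straight to that chain (now 26 days).
That remains the longest chain; total 26 days.

26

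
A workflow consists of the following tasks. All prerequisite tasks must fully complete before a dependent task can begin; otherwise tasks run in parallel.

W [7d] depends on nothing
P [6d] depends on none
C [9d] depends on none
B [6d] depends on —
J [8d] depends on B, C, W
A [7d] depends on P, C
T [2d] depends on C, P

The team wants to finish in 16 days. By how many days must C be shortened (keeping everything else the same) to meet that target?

Current finish: 17 days; target: 16.
C is on every critical path, so each day cut from C cuts the finish by one (this holds down to a finish of 15).
Need 17 − 16 = 1 day off C → C becomes 8 days, finish becomes 16.

1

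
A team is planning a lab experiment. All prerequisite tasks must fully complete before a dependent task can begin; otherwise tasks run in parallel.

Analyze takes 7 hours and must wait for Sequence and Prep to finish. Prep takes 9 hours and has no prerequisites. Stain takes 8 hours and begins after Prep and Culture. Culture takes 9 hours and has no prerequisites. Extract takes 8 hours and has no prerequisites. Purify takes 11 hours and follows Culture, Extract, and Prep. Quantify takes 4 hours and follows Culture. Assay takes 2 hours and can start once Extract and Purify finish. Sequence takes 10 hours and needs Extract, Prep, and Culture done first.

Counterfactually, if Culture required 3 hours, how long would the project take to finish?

The binding path is Culture→Sequence→Analyze = 9+10+7 = 26; finish at 26 hours.
Culture lies on that path, so at 3 hours the path becomes 20 hours.
Now Prep→Sequence→Analyze = 9+10+7 = 26 is longest, so the finish becomes 26 hours.

26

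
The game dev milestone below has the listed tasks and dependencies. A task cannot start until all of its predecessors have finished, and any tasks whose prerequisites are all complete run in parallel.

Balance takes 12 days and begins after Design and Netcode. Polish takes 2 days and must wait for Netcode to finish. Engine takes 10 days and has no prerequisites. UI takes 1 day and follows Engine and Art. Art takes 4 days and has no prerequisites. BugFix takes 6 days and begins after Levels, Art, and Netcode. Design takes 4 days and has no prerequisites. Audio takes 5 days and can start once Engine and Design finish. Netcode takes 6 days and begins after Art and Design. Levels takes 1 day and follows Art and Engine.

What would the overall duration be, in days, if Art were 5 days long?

Actual critical path: Art→Netcode→Balance = 4+6+12 = 22 ⇒ 22 days.
Since Art is critical, the +1 change carries straight to that chain (now 23 days).
No other chain overtakes it, so the finish is 23 days.

23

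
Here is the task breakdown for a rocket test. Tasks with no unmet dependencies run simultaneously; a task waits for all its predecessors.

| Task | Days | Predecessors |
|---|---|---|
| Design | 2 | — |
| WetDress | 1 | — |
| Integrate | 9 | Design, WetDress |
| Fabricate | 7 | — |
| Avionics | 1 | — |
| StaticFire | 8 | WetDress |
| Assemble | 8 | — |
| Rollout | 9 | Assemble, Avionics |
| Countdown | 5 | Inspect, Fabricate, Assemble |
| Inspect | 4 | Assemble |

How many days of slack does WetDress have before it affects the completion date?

7

Critical path: Assemble→Inspect→Countdown = 8+4+5 = 17, so the finish is 17 days.
Longest path through WetDress: 10 days (earliest finish 1, latest finish 8).
Float = 17 − 10 = 7.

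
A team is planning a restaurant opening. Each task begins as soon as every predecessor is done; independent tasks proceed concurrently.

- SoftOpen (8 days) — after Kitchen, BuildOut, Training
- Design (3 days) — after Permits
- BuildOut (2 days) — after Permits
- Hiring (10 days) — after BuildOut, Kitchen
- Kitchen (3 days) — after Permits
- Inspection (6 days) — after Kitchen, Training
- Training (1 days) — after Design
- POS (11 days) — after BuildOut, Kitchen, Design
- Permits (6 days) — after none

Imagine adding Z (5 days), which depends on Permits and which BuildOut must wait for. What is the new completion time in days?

24

Originally the restaurant opening takes 20 days.
With Z inserted, BuildOut now waits for max(Permits, Z).
New critical path: Permits→Z→BuildOut→POS = 6+5+2+11 = 24 ⇒ 24 days.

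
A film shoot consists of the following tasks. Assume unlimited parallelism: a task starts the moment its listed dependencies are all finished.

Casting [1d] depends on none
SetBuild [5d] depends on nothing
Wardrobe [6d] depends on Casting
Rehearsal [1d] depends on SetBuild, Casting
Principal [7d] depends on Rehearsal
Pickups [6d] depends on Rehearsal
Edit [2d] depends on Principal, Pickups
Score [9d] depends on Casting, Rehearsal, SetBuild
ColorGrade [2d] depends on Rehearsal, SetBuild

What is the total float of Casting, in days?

The longest chain is SetBuild→Rehearsal→Principal→Edit = 5+1+7+2 = 15; overall finish 15 days.
Casting finishes as early as 1 and must finish by 5.
Slack of Casting = 4 − 0 = 4 days.

4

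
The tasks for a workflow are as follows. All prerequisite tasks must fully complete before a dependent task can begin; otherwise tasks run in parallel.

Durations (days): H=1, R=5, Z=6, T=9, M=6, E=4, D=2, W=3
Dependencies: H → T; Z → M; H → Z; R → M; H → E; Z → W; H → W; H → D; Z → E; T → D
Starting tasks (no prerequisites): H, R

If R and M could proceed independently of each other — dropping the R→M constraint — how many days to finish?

With the dependency in place, H→Z→M = 1+6+6 = 13 sets the finish at 13 days.
Dropping R→M doesn't change M's earliest start (7); another predecessor still binds.
The longest chain is now H→Z→M = 1+6+6 = 13, so the project takes 13 days.

13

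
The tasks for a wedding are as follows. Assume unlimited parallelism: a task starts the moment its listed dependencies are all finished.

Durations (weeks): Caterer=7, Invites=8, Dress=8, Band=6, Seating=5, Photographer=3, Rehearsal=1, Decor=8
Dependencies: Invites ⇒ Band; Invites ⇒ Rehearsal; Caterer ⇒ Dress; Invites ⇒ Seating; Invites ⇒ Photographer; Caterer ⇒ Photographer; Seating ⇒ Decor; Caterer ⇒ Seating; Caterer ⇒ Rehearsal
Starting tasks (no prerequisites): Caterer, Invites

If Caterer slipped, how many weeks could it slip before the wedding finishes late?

1

Critical path: Invites→Seating→Decor = 8+5+8 = 21, so the finish is 21 weeks.
Longest path through Caterer: 20 weeks (earliest finish 7, latest finish 8).
So Caterer can slip 8 − 7 = 1 week.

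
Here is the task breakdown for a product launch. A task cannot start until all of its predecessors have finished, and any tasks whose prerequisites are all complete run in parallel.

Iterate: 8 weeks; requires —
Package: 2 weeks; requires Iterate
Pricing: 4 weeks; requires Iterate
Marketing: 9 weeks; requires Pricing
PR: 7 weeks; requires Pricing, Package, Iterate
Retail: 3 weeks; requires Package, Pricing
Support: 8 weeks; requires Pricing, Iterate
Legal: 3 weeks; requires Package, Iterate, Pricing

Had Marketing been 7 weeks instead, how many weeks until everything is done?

20

As given, the longest chain is Iterate→Pricing→Marketing = 8+4+9 = 21, so the finish is 21 weeks.
Since Marketing is critical, the -2 change carries straight to that chain (now 19 weeks).
Now Iterate→Pricing→Support = 8+4+8 = 20 is longest, so the finish becomes 20 weeks.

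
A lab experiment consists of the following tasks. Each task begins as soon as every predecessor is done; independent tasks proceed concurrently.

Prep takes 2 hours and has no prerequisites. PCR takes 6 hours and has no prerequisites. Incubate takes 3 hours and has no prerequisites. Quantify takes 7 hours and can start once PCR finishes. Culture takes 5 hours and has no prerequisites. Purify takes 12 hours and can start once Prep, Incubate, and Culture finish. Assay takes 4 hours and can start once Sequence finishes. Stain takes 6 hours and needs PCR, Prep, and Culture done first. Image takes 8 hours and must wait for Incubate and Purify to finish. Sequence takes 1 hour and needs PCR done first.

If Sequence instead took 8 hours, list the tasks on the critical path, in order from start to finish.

Baseline: Culture→Purify→Image = 5+12+8 = 25 → 25 hours.
Sequence has 14 hours of float (longest path through it is 11).
No other chain overtakes it, so the finish is 25 hours.

Culture, Purify, Image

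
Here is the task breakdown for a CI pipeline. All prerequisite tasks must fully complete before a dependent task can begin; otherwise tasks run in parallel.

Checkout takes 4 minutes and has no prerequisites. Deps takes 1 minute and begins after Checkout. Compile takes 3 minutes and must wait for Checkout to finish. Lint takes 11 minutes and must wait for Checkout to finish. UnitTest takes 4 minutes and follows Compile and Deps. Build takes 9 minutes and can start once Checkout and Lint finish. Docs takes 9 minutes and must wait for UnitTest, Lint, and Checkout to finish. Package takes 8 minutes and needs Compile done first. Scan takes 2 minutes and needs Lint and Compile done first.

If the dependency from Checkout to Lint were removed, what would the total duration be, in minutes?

Before: longest chain Checkout→Lint→Build = 4+11+9 = 24, finish 24.
Without Checkout→Lint, Lint's earliest start moves from 4 to 0.
The longest chain is now Checkout→Compile→UnitTest→Docs = 4+3+4+9 = 20, so the job takes 20 minutes.

20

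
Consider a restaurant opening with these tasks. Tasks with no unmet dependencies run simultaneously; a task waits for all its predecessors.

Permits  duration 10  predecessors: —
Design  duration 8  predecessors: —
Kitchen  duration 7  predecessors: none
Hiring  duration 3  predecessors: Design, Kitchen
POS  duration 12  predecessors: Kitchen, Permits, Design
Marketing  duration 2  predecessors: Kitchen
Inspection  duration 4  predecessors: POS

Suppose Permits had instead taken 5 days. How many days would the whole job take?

Critical path before the change: Permits→POS→Inspection = 10+12+4 = 26 giving 26 days.
Permits is on the critical path; changing it to 5 makes that path 21 days.
The binding chain switches to Design→POS→Inspection = 8+12+4 = 24; finish 24 days.

24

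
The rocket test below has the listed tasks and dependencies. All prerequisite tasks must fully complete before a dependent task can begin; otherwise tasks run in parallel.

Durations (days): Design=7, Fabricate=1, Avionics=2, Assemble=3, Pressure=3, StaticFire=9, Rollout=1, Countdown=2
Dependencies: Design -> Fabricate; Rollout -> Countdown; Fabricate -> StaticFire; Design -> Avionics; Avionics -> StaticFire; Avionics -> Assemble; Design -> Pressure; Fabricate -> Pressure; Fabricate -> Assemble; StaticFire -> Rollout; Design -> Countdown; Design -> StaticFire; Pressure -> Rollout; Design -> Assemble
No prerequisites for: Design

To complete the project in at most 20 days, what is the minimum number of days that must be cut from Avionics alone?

Current finish: 21 days; target: 20.
Avionics is on every critical path, so each day cut from Avionics cuts the finish by one (this holds down to a finish of 20).
Need 21 − 20 = 1 day off Avionics → Avionics becomes 1 day, finish becomes 20.

1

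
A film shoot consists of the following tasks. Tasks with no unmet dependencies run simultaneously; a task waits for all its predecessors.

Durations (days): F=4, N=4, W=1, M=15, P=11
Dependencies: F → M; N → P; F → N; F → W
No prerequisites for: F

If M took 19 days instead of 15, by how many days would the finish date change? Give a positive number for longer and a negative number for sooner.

Critical path before the change: F→M = 4+15 = 19 giving 19 days.
M is on the critical path; changing it to 19 makes that path 23 days.
No other chain overtakes it, so the finish is 23 days.
Change in finish: 23 − 19 = +4 days.

4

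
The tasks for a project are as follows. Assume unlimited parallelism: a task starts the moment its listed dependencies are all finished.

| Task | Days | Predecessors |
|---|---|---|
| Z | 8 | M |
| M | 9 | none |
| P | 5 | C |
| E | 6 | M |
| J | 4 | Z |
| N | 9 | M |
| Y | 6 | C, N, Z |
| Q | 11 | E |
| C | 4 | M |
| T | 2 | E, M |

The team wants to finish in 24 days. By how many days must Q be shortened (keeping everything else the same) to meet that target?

Current finish: 26 days; target: 24.
Q is on every critical path, so each day cut from Q cuts the finish by one (this holds down to a finish of 24).
Need 26 − 24 = 2 days off Q → Q becomes 9 days, finish becomes 24.

2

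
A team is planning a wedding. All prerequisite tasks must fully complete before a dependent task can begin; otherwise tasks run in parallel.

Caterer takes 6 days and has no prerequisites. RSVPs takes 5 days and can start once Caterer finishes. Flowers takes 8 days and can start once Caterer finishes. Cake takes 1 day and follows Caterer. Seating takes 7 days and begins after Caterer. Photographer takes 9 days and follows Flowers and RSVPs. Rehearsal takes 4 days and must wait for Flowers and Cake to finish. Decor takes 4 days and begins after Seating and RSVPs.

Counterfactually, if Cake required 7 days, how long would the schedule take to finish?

23

Actual critical path: Caterer→Flowers→Photographer = 6+8+9 = 23 ⇒ 23 days.
Cake is off the critical path — its longest chain is 11 days, giving 12 of slack.
The critical path is still Caterer→Flowers→Photographer; finish is now 23 days.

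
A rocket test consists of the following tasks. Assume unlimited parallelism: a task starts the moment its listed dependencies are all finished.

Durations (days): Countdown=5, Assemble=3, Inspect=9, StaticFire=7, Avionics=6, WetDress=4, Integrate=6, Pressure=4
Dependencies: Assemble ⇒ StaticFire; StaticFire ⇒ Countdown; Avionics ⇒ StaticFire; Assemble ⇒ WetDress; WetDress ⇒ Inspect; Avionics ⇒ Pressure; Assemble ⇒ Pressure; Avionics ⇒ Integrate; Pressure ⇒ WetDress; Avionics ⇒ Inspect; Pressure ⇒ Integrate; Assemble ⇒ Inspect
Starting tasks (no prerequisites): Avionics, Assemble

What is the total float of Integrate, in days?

7

Critical path: Avionics→Pressure→WetDress→Inspect = 6+4+4+9 = 23, so the finish is 23 days.
Longest path through Integrate: 16 days (earliest finish 16, latest finish 23).
Float = 23 − 16 = 7.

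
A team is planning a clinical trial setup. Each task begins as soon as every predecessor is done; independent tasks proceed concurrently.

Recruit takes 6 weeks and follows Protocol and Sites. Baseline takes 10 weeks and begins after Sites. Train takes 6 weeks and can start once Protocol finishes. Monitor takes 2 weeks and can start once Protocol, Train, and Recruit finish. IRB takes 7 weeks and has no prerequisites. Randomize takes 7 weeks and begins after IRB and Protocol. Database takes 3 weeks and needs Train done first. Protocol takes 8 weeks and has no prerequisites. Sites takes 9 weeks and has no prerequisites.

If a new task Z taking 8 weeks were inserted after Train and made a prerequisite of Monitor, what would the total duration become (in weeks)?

Originally the job takes 19 weeks.
With Z inserted, Monitor now waits for max(Protocol, Train, Recruit, Z).
New critical path: Protocol→Train→Z→Monitor = 8+6+8+2 = 24 ⇒ 24 weeks.

24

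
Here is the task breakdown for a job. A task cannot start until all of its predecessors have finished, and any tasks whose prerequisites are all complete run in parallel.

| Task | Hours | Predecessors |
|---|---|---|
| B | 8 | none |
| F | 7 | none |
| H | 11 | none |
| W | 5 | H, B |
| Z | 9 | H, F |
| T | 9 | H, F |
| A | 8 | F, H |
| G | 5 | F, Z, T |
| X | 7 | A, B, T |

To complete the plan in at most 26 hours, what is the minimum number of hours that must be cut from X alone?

Current finish: 27 hours; target: 26.
X is on every critical path, so each hour cut from X cuts the finish by one (this holds down to a finish of 25).
Need 27 − 26 = 1 hour off X → X becomes 6 hours, finish becomes 26.

1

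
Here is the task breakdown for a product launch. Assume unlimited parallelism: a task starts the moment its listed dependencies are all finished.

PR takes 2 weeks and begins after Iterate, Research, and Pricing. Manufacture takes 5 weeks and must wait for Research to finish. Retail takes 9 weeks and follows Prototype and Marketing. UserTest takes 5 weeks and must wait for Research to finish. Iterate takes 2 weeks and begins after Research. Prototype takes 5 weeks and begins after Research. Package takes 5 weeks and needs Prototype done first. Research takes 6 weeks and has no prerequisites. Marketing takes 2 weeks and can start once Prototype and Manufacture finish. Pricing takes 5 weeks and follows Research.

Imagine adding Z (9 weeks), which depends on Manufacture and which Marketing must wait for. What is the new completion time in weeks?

Originally the project takes 22 weeks.
With Z inserted, Marketing now waits for max(Prototype, Manufacture, Z).
New critical path: Research→Manufacture→Z→Marketing→Retail = 6+5+9+2+9 = 31 ⇒ 31 weeks.

31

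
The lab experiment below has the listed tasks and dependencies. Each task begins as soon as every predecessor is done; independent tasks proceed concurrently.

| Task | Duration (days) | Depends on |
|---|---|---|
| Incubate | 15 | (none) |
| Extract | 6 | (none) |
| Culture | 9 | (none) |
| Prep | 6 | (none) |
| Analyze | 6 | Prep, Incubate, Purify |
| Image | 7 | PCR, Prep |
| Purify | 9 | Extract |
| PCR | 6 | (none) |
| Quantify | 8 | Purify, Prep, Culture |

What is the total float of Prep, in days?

Critical path: Extract→Purify→Quantify = 6+9+8 = 23, so the finish is 23 days.
Longest path through Prep: 14 days (earliest finish 6, latest finish 15).
Float = 23 − 14 = 9.

9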